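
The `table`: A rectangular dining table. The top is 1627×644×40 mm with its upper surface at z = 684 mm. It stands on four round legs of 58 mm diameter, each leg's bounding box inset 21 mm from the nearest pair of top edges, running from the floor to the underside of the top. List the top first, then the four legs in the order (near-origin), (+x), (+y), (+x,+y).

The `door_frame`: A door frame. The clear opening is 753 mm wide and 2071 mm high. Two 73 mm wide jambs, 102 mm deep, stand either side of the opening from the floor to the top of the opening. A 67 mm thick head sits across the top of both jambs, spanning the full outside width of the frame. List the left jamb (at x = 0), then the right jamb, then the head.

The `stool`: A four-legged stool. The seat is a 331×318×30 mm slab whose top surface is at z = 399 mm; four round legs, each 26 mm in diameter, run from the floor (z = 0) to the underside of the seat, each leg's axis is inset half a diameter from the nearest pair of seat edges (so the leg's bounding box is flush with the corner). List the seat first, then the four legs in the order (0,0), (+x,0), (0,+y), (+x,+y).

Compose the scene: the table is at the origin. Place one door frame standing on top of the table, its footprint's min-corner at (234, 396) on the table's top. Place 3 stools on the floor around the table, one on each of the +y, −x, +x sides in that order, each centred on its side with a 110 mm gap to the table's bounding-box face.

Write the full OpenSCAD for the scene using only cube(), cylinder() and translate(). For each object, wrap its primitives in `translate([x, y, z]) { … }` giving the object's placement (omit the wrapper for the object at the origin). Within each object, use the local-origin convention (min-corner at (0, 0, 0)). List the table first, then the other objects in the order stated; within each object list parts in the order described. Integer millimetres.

translate([0, 0, 644]) cube([1627, 644, 40]);
translate([50, 50, 0]) cylinder(h = 644, r = 29);
translate([1577, 50, 0]) cylinder(h = 644, r = 29);
translate([50, 594, 0]) cylinder(h = 644, r = 29);
translate([1577, 594, 0]) cylinder(h = 644, r = 29);
translate([234, 396, 684]) {
  cube([73, 102, 2071]);
  translate([826, 0, 0]) cube([73, 102, 2071]);
  translate([0, 0, 2071]) cube([899, 102, 67]);
}
translate([648, 754, 0]) {
  translate([0, 0, 369]) cube([331, 318, 30]);
  translate([13, 13, 0]) cylinder(h = 369, r = 13);
  translate([318, 13, 0]) cylinder(h = 369, r = 13);
  translate([13, 305, 0]) cylinder(h = 369, r = 13);
  translate([318, 305, 0]) cylinder(h = 369, r = 13);
}
translate([-441, 163, 0]) {
  translate([0, 0, 369]) cube([331, 318, 30]);
  translate([13, 13, 0]) cylinder(h = 369, r = 13);
  translate([318, 13, 0]) cylinder(h = 369, r = 13);
  translate([13, 305, 0]) cylinder(h = 369, r = 13);
  translate([318, 305, 0]) cylinder(h = 369, r = 13);
}
translate([1737, 163, 0]) {
  translate([0, 0, 369]) cube([331, 318, 30]);
  translate([13, 13, 0]) cylinder(h = 369, r = 13);
  translate([318, 13, 0]) cylinder(h = 369, r = 13);
  translate([13, 305, 0]) cylinder(h = 369, r = 13);
  translate([318, 305, 0]) cylinder(h = 369, r = 13);
}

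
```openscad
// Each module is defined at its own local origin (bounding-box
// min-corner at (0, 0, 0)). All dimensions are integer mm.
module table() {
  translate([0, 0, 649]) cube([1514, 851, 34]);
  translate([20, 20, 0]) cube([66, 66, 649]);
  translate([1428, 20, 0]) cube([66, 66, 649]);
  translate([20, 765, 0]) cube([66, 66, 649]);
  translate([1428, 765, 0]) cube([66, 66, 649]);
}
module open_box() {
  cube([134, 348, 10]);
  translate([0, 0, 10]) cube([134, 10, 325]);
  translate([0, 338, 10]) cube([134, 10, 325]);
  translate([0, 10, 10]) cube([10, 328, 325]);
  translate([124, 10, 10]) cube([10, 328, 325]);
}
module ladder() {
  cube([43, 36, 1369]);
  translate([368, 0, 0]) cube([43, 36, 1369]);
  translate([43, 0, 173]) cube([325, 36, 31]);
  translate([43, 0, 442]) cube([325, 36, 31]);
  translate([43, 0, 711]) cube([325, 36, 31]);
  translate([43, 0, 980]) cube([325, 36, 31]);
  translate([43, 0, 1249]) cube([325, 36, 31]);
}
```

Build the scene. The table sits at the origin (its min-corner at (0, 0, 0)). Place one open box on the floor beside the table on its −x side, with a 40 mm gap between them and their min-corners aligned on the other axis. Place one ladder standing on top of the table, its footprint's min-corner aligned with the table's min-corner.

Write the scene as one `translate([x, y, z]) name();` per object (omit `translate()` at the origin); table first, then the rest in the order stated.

table();
translate([-174, 0, 0]) open_box();
translate([0, 0, 683]) ladder();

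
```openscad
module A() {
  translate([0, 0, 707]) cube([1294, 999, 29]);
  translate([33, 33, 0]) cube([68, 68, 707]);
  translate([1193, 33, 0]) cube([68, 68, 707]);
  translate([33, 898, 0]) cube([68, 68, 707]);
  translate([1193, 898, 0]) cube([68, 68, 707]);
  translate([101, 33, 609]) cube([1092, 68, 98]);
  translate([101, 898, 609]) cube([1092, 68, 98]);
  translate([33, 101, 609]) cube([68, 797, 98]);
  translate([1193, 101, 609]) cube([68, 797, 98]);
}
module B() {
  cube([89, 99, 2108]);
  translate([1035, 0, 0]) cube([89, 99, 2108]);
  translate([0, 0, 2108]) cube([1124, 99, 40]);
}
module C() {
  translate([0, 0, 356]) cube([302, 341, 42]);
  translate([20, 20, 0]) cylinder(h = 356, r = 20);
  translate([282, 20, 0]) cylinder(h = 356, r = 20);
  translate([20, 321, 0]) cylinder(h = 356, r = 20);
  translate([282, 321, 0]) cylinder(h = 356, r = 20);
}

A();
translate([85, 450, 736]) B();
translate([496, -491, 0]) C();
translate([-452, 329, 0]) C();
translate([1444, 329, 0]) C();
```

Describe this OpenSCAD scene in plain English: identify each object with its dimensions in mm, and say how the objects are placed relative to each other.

A is a table with a 1294×999 mm rectangular top, 29 mm thick, top surface at z = 736 mm, supported by four 68×68 mm square legs, each inset 33 mm from the nearest pair of top edges, running from the floor. Four apron rails, 68 mm thick and 98 mm tall, run between adjacent legs with their top edges flush with the underside of the top and their outer faces flush with the legs' outer faces.

B is a rectangular door frame: two vertical jambs of 89×99 mm section, 2108 mm tall, with a clear opening 946 mm wide between their inner faces. A header 40 mm tall and 99 mm deep lies on top of the jambs and spans the full outside width.

C is a simple wooden stool: a rectangular seat 302 mm (x) by 341 mm (y), 42 mm thick, top face at z = 398 mm, on four round legs, each 40 mm in diameter. The legs rest on z = 0, each leg's axis is inset half a diameter from the nearest pair of seat edges (so the leg's bounding box is flush with the corner).

The door frame is on top of the table, centred. Three stools sit around the table at the −y, −x, +x sides.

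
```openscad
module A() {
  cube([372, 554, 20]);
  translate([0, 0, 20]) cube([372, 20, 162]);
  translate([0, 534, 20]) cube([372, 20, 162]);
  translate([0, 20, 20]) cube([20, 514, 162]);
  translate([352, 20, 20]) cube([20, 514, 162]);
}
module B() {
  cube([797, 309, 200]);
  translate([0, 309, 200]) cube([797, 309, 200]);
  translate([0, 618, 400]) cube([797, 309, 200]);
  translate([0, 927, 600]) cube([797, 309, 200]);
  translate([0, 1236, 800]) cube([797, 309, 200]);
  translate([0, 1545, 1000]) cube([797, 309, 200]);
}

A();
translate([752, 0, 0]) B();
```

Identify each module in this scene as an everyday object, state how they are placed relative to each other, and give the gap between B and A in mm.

The staircase's nearest face is 380 mm from the open box's +x face.

A is an open box. B is a staircase. The staircase is on the floor beside the open box on its +x side. The gap between the staircase and the open box is 380 mm.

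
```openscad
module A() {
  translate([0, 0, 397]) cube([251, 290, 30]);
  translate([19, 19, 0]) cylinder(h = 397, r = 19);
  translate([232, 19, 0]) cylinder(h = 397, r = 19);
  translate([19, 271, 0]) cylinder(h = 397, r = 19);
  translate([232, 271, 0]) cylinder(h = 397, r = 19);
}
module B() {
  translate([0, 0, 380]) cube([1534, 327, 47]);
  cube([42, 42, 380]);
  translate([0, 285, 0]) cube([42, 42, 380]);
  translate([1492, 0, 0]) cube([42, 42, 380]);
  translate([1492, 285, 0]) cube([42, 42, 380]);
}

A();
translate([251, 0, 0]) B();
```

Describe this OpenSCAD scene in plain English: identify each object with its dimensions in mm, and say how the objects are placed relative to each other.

A is a simple wooden stool: a rectangular seat 251 mm (x) by 290 mm (y), 30 mm thick, top face at z = 427 mm, on four round legs, each 38 mm in diameter. The legs rest on z = 0, each leg's axis is inset half a diameter from the nearest pair of seat edges (so the leg's bounding box is flush with the corner).

B is a long wooden bench with a 1534 mm (x) × 327 mm (y) seat, 47 mm thick, its top surface 427 mm above the floor. Four 42 mm square legs at the seat corners, flush with the edges, run from z = 0 to the seat underside.

The bench is against the stool's +x side, with their −y faces flush.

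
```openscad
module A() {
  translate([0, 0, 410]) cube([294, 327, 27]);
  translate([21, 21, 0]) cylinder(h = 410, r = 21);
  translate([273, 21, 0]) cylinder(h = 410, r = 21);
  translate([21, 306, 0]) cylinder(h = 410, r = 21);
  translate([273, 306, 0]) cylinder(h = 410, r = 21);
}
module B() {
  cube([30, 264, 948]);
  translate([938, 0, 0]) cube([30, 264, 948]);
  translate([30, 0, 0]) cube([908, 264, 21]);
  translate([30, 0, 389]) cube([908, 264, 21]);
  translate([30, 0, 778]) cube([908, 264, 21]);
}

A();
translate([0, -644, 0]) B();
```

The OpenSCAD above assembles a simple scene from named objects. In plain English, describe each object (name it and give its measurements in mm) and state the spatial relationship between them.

A is a four-legged stool. The seat is a 294×327×27 mm slab whose top surface is at z = 437 mm; four round legs, each 42 mm in diameter, run from the floor (z = 0) to the underside of the seat, each leg's axis is inset half a diameter from the nearest pair of seat edges (so the leg's bounding box is flush with the corner).

B is a bookshelf 968 mm wide overall, 264 mm deep and 948 mm tall. The two sides are 30 mm thick vertical panels. 3 horizontal shelves of 21 mm thickness span between the inner faces of the sides; the lowest shelf sits on the floor and shelves are stacked with a clear vertical gap of 368 mm between each pair.

The bookshelf is on the floor beside the stool on its −y side.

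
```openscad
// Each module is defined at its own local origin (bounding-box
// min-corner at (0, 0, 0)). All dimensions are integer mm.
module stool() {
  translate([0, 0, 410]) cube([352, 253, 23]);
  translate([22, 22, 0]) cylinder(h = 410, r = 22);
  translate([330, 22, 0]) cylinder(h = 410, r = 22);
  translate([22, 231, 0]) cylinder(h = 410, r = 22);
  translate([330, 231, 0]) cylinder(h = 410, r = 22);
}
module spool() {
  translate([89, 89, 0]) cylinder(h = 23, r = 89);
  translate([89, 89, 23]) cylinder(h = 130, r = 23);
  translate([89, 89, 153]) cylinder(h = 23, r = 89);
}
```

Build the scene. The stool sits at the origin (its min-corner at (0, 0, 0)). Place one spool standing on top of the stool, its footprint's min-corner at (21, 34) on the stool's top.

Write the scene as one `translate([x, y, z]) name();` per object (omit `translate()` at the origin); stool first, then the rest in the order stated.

stool();
translate([21, 34, 433]) spool();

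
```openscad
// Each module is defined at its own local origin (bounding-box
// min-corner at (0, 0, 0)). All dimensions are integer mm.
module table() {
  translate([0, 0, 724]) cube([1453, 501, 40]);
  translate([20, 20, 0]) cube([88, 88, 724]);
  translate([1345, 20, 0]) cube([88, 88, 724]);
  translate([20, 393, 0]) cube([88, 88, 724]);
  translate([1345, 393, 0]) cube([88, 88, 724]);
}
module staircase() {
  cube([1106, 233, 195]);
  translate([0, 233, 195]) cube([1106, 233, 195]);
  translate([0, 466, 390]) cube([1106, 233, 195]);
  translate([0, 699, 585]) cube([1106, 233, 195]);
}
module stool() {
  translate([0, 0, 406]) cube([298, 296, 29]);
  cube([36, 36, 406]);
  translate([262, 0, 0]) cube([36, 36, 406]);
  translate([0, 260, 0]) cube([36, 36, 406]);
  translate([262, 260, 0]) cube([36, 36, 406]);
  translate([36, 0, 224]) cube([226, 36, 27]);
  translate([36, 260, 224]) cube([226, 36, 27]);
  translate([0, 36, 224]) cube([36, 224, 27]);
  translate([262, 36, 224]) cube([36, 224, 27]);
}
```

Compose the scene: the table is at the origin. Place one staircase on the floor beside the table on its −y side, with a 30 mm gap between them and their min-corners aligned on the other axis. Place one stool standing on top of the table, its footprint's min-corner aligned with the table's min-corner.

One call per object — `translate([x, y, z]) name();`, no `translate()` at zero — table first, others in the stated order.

table();
translate([0, -962, 0]) staircase();
translate([0, 0, 764]) stool();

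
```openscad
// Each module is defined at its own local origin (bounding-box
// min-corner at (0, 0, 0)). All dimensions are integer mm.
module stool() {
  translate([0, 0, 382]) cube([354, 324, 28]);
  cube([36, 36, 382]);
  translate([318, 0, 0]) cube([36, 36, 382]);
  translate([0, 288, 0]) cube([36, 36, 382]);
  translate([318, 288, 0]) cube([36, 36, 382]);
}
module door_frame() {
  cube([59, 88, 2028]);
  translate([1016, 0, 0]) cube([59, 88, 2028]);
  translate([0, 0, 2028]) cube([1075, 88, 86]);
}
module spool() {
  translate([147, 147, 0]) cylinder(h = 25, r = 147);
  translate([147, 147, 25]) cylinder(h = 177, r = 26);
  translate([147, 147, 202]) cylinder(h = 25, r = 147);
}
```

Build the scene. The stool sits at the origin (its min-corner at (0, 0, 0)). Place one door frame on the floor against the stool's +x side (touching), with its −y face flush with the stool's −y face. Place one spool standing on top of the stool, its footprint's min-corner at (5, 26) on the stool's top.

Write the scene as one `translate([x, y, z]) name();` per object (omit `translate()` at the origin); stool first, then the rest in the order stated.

stool();
translate([354, 0, 0]) door_frame();
translate([5, 26, 410]) spool();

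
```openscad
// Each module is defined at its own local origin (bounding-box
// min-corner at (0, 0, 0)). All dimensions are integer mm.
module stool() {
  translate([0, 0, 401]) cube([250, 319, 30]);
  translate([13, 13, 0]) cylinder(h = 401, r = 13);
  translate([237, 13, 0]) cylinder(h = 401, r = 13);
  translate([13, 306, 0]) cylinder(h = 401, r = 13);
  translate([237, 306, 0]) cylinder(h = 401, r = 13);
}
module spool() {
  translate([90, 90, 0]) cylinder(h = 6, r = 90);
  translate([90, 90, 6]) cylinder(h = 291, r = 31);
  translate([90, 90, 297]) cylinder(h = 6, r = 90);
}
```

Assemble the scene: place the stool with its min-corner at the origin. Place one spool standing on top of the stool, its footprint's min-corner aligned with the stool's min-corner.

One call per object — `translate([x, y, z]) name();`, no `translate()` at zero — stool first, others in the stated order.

stool();
translate([0, 0, 431]) spool();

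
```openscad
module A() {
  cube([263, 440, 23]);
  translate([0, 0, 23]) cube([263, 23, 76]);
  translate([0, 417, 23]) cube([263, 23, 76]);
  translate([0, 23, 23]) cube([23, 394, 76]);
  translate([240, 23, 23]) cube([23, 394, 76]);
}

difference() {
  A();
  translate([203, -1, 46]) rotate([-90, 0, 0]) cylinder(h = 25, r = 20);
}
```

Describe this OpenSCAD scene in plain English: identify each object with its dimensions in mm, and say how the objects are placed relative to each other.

A is an open storage box with external size 263×440×99 mm and wall thickness 23 mm (the base is also 23 mm thick). The base covers the whole footprint; the four walls stand on the base, with the y-facing walls full-width and the x-facing walls fitting between their inner faces.

The open box has a circular hole of radius 20 mm through its front wall, centred at (x = 203, z = 46).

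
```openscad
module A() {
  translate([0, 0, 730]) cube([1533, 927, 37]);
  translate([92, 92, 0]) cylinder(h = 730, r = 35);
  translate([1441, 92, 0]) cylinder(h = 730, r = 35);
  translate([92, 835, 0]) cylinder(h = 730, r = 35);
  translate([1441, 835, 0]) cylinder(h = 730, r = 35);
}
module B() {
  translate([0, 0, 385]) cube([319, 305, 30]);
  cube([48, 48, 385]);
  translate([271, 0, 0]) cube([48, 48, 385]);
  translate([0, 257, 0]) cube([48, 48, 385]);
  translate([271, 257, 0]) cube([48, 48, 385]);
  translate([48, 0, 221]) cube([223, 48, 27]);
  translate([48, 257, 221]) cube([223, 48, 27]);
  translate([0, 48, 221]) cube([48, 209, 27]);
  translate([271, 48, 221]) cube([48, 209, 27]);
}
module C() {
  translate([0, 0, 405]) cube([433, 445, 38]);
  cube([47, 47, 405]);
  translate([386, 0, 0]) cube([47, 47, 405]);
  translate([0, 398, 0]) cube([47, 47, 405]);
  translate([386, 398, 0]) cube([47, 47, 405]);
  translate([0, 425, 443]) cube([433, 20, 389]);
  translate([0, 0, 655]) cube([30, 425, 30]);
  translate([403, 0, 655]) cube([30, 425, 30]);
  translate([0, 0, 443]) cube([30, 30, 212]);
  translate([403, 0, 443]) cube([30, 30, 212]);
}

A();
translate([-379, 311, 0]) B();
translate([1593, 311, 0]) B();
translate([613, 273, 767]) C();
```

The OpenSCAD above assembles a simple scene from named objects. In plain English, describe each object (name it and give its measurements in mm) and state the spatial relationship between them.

A is a table with a 1533×927 mm rectangular top, 37 mm thick, top surface at z = 767 mm, supported by four round legs of 70 mm diameter, each leg's bounding box inset 57 mm from the nearest pair of top edges, running from the floor.

B is a four-legged stool. The seat is a 319×305×30 mm slab whose top surface is at z = 415 mm; four square legs, each 48×48 mm in cross-section, run from the floor (z = 0) to the underside of the seat, each flush with a corner of the seat. Four stretchers, 48 mm wide and 27 mm tall, connect adjacent legs with their undersides at z = 221 mm, each running between the inner faces of the legs it joins and aligned with the legs' outer faces on the other axis.

C is a chair. The seat is a 433×445×38 mm slab with its top at z = 443 mm, on four 47×47 mm corner legs (flush with the seat edges, standing on z = 0). A flat backrest 20 mm thick, 389 mm tall, spans the full seat width and rises from the seat top along its +y edge, rear face flush with the rear of the seat. Two armrests of 30×30 mm section run along each side from the seat's front edge to the front of the backrest, top faces 242 mm above the seat top and outer faces flush with the seat's x-edges; a 30×30 mm post under the front of each armrest stands on the seat at the front corner.

Two stools sit around the table at the −x, +x sides. The chair is on top of the table.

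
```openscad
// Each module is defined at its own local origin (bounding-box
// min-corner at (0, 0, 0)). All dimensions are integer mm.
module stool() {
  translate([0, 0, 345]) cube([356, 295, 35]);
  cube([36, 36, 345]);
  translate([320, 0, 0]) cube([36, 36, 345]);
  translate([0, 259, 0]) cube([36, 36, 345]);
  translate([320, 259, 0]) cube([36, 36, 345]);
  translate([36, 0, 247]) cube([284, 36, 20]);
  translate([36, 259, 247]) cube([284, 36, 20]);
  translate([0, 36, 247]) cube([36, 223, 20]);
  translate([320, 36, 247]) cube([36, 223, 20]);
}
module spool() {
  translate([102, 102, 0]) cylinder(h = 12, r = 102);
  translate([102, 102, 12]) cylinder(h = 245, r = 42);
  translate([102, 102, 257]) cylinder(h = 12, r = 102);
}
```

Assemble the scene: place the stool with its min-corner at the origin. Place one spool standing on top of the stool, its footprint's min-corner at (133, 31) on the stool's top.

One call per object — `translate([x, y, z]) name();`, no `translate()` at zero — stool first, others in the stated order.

stool();
translate([133, 31, 380]) spool();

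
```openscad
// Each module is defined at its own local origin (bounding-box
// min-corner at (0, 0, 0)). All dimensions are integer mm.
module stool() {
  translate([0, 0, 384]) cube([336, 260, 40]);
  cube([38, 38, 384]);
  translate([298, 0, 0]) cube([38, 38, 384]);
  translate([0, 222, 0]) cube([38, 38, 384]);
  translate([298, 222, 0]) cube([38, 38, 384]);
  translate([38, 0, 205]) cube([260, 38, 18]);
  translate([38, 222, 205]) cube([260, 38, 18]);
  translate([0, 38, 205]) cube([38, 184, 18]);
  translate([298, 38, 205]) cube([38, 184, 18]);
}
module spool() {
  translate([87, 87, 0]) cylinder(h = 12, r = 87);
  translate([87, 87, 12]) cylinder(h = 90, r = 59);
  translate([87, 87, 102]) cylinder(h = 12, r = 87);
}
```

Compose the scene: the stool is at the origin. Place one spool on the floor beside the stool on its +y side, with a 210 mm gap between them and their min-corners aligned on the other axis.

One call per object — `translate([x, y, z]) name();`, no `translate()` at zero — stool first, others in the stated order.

stool();
translate([0, 470, 0]) spool();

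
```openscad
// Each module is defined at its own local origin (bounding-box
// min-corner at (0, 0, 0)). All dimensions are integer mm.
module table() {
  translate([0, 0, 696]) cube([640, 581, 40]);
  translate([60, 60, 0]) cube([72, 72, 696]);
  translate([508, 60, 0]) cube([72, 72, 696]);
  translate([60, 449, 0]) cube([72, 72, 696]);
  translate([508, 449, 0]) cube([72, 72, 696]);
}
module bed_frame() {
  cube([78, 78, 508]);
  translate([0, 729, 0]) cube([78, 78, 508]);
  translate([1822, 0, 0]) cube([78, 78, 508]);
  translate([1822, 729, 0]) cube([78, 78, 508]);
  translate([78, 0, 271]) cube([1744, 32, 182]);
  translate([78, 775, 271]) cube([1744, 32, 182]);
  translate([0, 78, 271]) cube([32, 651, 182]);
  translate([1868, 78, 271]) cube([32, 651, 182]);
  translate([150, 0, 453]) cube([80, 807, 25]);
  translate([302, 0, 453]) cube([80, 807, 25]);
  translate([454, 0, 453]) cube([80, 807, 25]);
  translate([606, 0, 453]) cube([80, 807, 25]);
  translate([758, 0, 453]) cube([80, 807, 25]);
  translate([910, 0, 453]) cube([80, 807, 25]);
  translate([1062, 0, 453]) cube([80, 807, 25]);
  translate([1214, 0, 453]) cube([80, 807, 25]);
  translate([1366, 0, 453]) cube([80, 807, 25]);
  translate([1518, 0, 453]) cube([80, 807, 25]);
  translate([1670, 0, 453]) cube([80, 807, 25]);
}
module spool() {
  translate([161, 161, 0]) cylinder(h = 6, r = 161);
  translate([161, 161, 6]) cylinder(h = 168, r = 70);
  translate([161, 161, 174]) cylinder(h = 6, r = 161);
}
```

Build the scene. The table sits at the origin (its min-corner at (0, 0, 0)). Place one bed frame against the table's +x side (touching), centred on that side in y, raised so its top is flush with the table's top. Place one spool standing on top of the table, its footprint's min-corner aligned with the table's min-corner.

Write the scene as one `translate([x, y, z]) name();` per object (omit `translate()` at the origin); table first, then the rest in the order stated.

table();
translate([640, -113, 228]) bed_frame();
translate([0, 0, 736]) spool();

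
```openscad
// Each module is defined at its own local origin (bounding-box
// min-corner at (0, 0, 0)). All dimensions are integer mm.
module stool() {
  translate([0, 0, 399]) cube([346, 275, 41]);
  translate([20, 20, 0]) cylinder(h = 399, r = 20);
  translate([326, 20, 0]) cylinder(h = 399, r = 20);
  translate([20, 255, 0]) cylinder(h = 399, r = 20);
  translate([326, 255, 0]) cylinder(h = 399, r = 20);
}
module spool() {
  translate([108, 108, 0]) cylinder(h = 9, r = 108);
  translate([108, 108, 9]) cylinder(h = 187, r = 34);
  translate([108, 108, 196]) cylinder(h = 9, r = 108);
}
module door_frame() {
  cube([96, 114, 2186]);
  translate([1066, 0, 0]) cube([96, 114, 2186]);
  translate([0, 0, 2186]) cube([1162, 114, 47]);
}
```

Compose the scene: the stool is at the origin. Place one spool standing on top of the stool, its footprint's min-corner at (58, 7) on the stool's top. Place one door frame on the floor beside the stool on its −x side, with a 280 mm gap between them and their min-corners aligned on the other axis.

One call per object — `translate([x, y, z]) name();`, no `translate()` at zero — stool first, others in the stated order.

stool();
translate([58, 7, 440]) spool();
translate([-1442, 0, 0]) door_frame();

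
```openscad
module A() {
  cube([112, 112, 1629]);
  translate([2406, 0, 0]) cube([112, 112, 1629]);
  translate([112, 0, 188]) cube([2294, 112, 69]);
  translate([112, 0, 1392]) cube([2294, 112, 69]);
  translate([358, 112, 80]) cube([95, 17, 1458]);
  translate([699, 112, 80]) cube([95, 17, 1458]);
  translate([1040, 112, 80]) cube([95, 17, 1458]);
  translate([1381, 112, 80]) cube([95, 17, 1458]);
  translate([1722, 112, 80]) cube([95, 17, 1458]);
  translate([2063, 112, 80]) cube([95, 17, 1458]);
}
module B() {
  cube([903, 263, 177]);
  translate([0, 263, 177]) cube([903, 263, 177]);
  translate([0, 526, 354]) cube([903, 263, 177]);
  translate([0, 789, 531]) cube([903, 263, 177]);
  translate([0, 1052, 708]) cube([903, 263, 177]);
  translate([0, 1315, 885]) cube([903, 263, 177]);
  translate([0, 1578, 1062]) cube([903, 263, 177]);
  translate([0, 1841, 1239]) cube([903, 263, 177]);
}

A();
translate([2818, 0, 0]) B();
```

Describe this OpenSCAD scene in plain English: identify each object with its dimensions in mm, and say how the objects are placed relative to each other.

A is a fence section. Two 112×112 mm posts, 1629 mm tall, stand on the floor with a clear span of 2294 mm between their inner faces. Two horizontal rails of 112×69 mm section span the gap between the posts with their undersides at z = 188 mm and z = 1392 mm, flush with the posts' −y face. 6 pickets, each 95 mm wide, 17 mm thick and 1458 mm tall, are fixed to the +y face of the rails with their bottoms at z = 80 mm, evenly spaced across the span with equal gaps (rounded down to the nearest mm) at the −x end and between each pair — any rounding remainder accumulates at the +x end.

B is a run of 8 identical solid stair steps. Each tread is 903×263 mm and each step block is 177 mm high. Step 1 rests on the floor; step k is offset from step 1 by (k−1)×263 mm in y and (k−1)×177 mm in z.

The staircase is on the floor beside the fence section on its +x side.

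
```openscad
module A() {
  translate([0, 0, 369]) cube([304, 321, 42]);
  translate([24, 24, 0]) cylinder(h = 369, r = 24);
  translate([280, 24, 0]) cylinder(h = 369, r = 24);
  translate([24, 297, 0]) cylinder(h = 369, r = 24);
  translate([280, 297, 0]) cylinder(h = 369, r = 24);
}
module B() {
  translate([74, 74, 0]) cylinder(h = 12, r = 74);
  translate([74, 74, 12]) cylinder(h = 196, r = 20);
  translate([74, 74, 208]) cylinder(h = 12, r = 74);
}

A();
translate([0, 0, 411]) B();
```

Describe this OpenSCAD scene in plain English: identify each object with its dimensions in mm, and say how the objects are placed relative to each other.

A is a four-legged stool. The seat is a 304×321×42 mm slab whose top surface is at z = 411 mm; four round legs, each 48 mm in diameter, run from the floor (z = 0) to the underside of the seat, each leg's axis is inset half a diameter from the nearest pair of seat edges (so the leg's bounding box is flush with the corner).

B is a spool: two coaxial disc flanges of radius 74 mm and thickness 12 mm, joined by a core cylinder of radius 20 mm and height 196 mm. The lower flange rests on z = 0 and the three cylinders share a vertical axis.

The spool is on top of the stool.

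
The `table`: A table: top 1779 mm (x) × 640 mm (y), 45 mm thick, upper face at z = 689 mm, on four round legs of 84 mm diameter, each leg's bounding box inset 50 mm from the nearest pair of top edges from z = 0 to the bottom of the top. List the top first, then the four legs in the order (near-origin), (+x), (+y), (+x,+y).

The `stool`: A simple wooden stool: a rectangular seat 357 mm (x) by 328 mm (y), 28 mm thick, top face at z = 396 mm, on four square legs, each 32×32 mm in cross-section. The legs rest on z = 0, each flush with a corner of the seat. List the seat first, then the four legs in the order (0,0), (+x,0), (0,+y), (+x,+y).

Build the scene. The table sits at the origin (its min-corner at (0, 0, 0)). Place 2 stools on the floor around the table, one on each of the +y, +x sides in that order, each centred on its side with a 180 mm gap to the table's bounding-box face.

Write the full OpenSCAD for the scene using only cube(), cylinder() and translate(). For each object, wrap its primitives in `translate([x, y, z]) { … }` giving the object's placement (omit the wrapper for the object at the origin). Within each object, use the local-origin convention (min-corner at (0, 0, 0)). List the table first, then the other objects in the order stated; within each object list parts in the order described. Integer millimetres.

translate([0, 0, 644]) cube([1779, 640, 45]);
translate([92, 92, 0]) cylinder(h = 644, r = 42);
translate([1687, 92, 0]) cylinder(h = 644, r = 42);
translate([92, 548, 0]) cylinder(h = 644, r = 42);
translate([1687, 548, 0]) cylinder(h = 644, r = 42);
translate([711, 820, 0]) {
  translate([0, 0, 368]) cube([357, 328, 28]);
  cube([32, 32, 368]);
  translate([325, 0, 0]) cube([32, 32, 368]);
  translate([0, 296, 0]) cube([32, 32, 368]);
  translate([325, 296, 0]) cube([32, 32, 368]);
}
translate([1959, 156, 0]) {
  translate([0, 0, 368]) cube([357, 328, 28]);
  cube([32, 32, 368]);
  translate([325, 0, 0]) cube([32, 32, 368]);
  translate([0, 296, 0]) cube([32, 32, 368]);
  translate([325, 296, 0]) cube([32, 32, 368]);
}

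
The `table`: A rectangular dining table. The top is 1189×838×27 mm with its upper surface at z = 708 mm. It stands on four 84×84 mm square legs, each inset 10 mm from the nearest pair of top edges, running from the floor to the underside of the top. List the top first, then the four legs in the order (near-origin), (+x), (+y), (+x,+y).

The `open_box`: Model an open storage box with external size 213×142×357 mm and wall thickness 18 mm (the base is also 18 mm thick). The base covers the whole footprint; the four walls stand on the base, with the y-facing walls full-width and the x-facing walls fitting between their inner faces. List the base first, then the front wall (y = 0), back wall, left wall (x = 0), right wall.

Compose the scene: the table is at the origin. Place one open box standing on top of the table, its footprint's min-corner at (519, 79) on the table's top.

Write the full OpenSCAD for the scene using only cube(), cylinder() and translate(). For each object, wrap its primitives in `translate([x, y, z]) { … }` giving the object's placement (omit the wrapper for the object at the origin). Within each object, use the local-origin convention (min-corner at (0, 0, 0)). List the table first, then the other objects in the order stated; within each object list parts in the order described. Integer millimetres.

translate([0, 0, 681]) cube([1189, 838, 27]);
translate([10, 10, 0]) cube([84, 84, 681]);
translate([1095, 10, 0]) cube([84, 84, 681]);
translate([10, 744, 0]) cube([84, 84, 681]);
translate([1095, 744, 0]) cube([84, 84, 681]);
translate([519, 79, 708]) {
  cube([213, 142, 18]);
  translate([0, 0, 18]) cube([213, 18, 339]);
  translate([0, 124, 18]) cube([213, 18, 339]);
  translate([0, 18, 18]) cube([18, 106, 339]);
  translate([195, 18, 18]) cube([18, 106, 339]);
}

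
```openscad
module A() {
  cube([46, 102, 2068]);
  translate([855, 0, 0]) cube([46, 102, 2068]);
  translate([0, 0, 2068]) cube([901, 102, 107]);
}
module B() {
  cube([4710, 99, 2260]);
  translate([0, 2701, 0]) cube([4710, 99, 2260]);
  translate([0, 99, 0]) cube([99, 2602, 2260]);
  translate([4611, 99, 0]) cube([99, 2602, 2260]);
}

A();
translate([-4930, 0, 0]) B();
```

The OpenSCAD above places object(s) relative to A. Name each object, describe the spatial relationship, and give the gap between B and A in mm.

The house frame's nearest face is 220 mm from the door frame's −x face.

A is a door frame. B is a house frame. The house frame is on the floor beside the door frame on its −x side. The gap between the house frame and the door frame is 220 mm.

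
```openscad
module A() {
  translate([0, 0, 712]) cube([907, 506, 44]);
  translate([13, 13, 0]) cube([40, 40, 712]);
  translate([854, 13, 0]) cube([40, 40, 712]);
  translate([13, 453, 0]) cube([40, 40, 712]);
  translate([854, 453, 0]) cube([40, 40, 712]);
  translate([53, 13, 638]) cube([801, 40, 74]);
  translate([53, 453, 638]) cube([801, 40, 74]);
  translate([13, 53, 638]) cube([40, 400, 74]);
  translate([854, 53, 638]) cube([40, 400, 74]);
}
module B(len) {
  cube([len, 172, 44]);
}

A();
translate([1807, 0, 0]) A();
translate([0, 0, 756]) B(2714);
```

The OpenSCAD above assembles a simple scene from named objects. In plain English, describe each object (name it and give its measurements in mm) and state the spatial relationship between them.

A is a table: top 907 mm (x) × 506 mm (y), 44 mm thick, upper face at z = 756 mm, on four 40×40 mm square legs, each inset 13 mm from the nearest pair of top edges, running from z = 0 to the bottom of the top. Four apron rails, 40 mm thick and 74 mm tall, run between adjacent legs with their top edges flush with the underside of the top and their outer faces flush with the legs' outer faces.

B is a rectangular beam 2714 mm long (x), 172 mm deep (y), 44 mm thick (z).

The beam spans the tops of two tables placed 900 mm apart, resting at z = 756 mm.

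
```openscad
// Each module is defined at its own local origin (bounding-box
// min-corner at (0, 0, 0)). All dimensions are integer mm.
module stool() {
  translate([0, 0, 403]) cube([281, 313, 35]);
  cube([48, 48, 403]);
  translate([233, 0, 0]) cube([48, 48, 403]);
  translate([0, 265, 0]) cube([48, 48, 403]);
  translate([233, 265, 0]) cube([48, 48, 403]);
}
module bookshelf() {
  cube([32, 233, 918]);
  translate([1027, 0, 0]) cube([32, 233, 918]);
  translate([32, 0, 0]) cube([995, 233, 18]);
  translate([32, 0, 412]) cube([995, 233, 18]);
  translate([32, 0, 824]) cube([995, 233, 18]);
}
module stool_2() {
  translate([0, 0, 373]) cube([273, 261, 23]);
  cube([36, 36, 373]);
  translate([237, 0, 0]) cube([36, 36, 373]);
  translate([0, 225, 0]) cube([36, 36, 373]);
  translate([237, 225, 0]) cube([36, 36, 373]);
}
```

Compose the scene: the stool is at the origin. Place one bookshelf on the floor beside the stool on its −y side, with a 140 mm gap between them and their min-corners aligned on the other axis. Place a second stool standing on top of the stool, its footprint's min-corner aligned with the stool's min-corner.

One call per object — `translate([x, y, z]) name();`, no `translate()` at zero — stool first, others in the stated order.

stool();
translate([0, -373, 0]) bookshelf();
translate([0, 0, 438]) stool_2();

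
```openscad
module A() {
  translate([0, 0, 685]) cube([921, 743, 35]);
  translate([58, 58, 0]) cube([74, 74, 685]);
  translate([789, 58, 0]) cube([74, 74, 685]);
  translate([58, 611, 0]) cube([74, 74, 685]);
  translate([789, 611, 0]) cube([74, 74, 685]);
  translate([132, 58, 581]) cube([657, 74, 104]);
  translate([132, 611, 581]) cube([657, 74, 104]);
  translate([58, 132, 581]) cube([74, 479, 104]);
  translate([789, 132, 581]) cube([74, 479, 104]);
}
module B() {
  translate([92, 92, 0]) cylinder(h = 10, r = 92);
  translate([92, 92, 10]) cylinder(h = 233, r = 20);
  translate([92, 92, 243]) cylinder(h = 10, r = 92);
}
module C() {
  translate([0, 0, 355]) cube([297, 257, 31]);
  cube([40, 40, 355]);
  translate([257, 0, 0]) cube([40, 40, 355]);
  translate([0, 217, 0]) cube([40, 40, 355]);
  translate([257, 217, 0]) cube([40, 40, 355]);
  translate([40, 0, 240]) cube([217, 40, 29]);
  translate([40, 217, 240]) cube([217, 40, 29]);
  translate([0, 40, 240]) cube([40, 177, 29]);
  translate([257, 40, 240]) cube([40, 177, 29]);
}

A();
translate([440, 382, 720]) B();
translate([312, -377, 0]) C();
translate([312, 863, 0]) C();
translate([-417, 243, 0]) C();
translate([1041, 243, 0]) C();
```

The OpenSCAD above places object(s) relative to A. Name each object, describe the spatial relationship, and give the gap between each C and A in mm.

A is a table. B is a spool. C is a stool. The spool is on top of the table. Four stools sit around the table at the −y, +y, −x, +x sides. The gap between each stool and the table is 120 mm.

Each stool's nearest face is 120 mm from the table's bounding box.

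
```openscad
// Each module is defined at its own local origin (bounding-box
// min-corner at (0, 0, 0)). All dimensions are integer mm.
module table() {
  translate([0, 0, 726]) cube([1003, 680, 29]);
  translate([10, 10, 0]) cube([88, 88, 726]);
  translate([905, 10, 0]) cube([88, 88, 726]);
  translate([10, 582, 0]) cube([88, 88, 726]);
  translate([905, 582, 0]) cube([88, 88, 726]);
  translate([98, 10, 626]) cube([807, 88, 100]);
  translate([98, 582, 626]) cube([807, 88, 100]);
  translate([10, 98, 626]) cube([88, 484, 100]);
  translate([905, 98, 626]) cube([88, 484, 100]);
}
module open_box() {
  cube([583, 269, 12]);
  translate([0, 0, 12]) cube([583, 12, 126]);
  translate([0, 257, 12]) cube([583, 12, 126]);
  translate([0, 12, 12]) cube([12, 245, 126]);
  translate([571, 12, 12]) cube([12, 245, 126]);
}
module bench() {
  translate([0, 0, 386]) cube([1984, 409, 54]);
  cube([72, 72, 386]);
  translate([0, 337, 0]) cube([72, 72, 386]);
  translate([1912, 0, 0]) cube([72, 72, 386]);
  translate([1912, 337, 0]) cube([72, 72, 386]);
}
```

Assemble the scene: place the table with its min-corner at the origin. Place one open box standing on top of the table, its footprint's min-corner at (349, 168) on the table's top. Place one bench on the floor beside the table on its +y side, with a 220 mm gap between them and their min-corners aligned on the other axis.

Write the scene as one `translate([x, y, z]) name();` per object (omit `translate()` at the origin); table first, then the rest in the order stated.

table();
translate([349, 168, 755]) open_box();
translate([0, 900, 0]) bench();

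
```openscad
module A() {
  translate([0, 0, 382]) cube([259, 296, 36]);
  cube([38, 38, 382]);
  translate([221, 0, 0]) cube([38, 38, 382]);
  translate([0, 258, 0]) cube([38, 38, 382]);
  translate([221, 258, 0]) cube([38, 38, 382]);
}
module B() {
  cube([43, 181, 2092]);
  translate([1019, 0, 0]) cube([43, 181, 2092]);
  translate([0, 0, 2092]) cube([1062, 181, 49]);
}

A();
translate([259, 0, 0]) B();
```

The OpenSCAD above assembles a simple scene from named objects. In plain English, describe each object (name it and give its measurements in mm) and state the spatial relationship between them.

A is a four-legged stool. The seat is 259×296 mm, 36 mm thick, top at z = 418 mm. It stands on four square legs, each 38×38 mm in cross-section, from z = 0 to the seat underside, each flush with a corner of the seat.

B is a rectangular door frame: two vertical jambs of 43×181 mm section, 2092 mm tall, with a clear opening 976 mm wide between their inner faces. A header 49 mm tall and 181 mm deep lies on top of the jambs and spans the full outside width.

The door frame is against the stool's +x side, with their −y faces flush.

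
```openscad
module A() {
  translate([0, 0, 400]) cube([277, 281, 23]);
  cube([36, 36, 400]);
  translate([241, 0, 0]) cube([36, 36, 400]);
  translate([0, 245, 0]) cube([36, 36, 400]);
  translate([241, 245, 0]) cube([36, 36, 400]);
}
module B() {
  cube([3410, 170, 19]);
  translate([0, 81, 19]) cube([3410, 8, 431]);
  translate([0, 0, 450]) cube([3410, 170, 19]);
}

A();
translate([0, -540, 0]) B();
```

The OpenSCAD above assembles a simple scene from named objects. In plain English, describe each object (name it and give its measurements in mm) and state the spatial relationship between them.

A is a four-legged stool. The seat is 277×281 mm, 23 mm thick, top at z = 423 mm. It stands on four square legs, each 36×36 mm in cross-section, from z = 0 to the seat underside, each flush with a corner of the seat.

B is an I-beam lying along x, 3410 mm long. Overall section height 469 mm. Two flanges 170 mm wide (y) and 19 mm thick, one on the floor and one at the top; a web 8 mm thick runs between them, centred on the flange width.

The I-beam is on the floor beside the stool on its −y side.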